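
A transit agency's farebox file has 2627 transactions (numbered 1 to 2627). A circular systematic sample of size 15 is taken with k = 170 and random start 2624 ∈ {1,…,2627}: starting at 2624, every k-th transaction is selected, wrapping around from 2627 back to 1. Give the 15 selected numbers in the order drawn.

Selection 1: 2624
Selection 2: 2624 + 170 = 2794 → 2794 − 2627 = 167
Selection 3: 167 + 170 = 337
Selection 4: 337 + 170 = 507
Selection 5: 507 + 170 = 677
Selection 6: 677 + 170 = 847
Selection 7: 847 + 170 = 1017
Selection 8: 1017 + 170 = 1187
Selection 9: 1187 + 170 = 1357
Selection 10: 1357 + 170 = 1527
Selection 11: 1527 + 170 = 1697
Selection 12: 1697 + 170 = 1867
Selection 13: 1867 + 170 = 2037
Selection 14: 2037 + 170 = 2207
Selection 15: 2207 + 170 = 2377

2624, 167, 337, 507, 677, 847, 1017, 1187, 1357, 1527, 1697, 1867, 2037, 2207, 2377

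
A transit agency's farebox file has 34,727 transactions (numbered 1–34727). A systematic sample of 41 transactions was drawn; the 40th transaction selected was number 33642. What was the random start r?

609

k = 34727/41 = 847
r = 33642 − (40−1)×847 = 33642 − 33033 = 609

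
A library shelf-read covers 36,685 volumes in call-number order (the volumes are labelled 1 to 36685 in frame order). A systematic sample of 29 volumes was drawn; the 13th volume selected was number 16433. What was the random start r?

k = 36685/29 = 1265
r = 16433 − (13−1)×1265 = 16433 − 15180 = 1253

1253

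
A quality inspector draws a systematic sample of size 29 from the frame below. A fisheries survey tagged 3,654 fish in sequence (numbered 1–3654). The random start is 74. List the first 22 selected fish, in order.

k = N/n = 3654/29 = 126
fish 1: 74
fish 2: 74 + 126 = 200
fish 3: 200 + 126 = 326
fish 4: 326 + 126 = 452
fish 5: 452 + 126 = 578
fish 6: 578 + 126 = 704
fish 7: 704 + 126 = 830
fish 8: 830 + 126 = 956
fish 9: 956 + 126 = 1082
fish 10: 1082 + 126 = 1208
fish 11: 1208 + 126 = 1334
fish 12: 1334 + 126 = 1460
fish 13: 1460 + 126 = 1586
fish 14: 1586 + 126 = 1712
fish 15: 1712 + 126 = 1838
fish 16: 1838 + 126 = 1964
fish 17: 1964 + 126 = 2090
fish 18: 2090 + 126 = 2216
fish 19: 2216 + 126 = 2342
fish 20: 2342 + 126 = 2468
fish 21: 2468 + 126 = 2594
fish 22: 2594 + 126 = 2720

74, 200, 326, 452, 578, 704, 830, 956, 1082, 1208, 1334, 1460, 1586, 1712, 1838, 1964, 2090, 2216, 2342, 2468, 2594, 2720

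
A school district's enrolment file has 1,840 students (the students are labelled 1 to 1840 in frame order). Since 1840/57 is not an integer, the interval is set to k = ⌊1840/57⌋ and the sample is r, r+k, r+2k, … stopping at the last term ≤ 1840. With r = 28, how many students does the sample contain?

k = ⌊1840/57⌋ = 32
Achieved size = ⌊(1840 − 28)/32⌋ + 1 = ⌊1812/32⌋ + 1 = 56 + 1 = 57
(last selection: 28 + 56×32 = 1820 ≤ 1840; next would be 1852 > 1840)

57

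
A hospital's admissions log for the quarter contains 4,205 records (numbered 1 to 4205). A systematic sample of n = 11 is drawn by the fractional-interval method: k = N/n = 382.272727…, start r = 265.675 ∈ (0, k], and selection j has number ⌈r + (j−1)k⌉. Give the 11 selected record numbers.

266, 648, 1031, 1413, 1795, 2178, 2560, 2942, 3324, 3707, 4089

j=1: r + 0k = 265.675 → ⌈·⌉ = 266
j=2: r + 1k = 647.947727… → ⌈·⌉ = 648
j=3: r + 2k = 1030.220454… → ⌈·⌉ = 1031
j=4: r + 3k = 1412.493181… → ⌈·⌉ = 1413
j=5: r + 4k = 1794.765909… → ⌈·⌉ = 1795
j=6: r + 5k = 2177.038636… → ⌈·⌉ = 2178
j=7: r + 6k = 2559.311363… → ⌈·⌉ = 2560
j=8: r + 7k = 2941.584090… → ⌈·⌉ = 2942
j=9: r + 8k = 3323.856818… → ⌈·⌉ = 3324
j=10: r + 9k = 3706.129545… → ⌈·⌉ = 3707
j=11: r + 10k = 4088.402272… → ⌈·⌉ = 4089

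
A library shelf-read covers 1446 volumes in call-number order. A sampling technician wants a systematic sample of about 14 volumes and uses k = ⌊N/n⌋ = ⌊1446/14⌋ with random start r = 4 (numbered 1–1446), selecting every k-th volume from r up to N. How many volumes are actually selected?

15

k = ⌊1446/14⌋ = 103
Achieved size = ⌊(1446 − 4)/103⌋ + 1 = ⌊1442/103⌋ + 1 = 14 + 1 = 15
(last selection: 4 + 14×103 = 1446 ≤ 1446; next would be 1549 > 1446)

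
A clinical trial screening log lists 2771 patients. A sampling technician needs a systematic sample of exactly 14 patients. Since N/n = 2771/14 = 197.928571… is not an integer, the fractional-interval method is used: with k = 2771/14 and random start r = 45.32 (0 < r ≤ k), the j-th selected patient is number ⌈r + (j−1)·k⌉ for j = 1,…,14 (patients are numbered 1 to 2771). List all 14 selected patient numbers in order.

46, 244, 442, 640, 838, 1035, 1233, 1431, 1629, 1827, 2025, 2223, 2421, 2619

j=1: r + 0k = 45.32 → ⌈·⌉ = 46
j=2: r + 1k = 243.248571… → ⌈·⌉ = 244
j=3: r + 2k = 441.177142… → ⌈·⌉ = 442
j=4: r + 3k = 639.105714… → ⌈·⌉ = 640
j=5: r + 4k = 837.034285… → ⌈·⌉ = 838
j=6: r + 5k = 1034.962857… → ⌈·⌉ = 1035
j=7: r + 6k = 1232.891428… → ⌈·⌉ = 1233
j=8: r + 7k = 1430.82 → ⌈·⌉ = 1431
j=9: r + 8k = 1628.748571… → ⌈·⌉ = 1629
j=10: r + 9k = 1826.677142… → ⌈·⌉ = 1827
j=11: r + 10k = 2024.605714… → ⌈·⌉ = 2025
j=12: r + 11k = 2222.534285… → ⌈·⌉ = 2223
j=13: r + 12k = 2420.462857… → ⌈·⌉ = 2421
j=14: r + 13k = 2618.391428… → ⌈·⌉ = 2619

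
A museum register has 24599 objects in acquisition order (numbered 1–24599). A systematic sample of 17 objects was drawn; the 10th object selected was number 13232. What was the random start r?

209

k = 24599/17 = 1447
r = 13232 − (10−1)×1447 = 13232 − 13023 = 209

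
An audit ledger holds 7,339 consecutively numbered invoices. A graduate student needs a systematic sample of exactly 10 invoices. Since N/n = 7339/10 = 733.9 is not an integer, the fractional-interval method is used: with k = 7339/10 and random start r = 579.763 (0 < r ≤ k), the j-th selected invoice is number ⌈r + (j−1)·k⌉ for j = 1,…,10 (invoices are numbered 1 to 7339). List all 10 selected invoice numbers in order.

j=1: r + 0k = 579.763 → ⌈·⌉ = 580
j=2: r + 1k = 1313.663 → ⌈·⌉ = 1314
j=3: r + 2k = 2047.563 → ⌈·⌉ = 2048
j=4: r + 3k = 2781.463 → ⌈·⌉ = 2782
j=5: r + 4k = 3515.363 → ⌈·⌉ = 3516
j=6: r + 5k = 4249.263 → ⌈·⌉ = 4250
j=7: r + 6k = 4983.163 → ⌈·⌉ = 4984
j=8: r + 7k = 5717.063 → ⌈·⌉ = 5718
j=9: r + 8k = 6450.963 → ⌈·⌉ = 6451
j=10: r + 9k = 7184.863 → ⌈·⌉ = 7185

580, 1314, 2048, 2782, 3516, 4250, 4984, 5718, 6451, 7185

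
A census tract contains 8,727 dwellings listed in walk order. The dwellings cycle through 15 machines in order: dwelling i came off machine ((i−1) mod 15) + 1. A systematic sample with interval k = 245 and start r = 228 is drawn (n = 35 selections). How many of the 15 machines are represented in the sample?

3

Consecutive selections differ by k = 245, so their machine numbers differ by 245 mod 15 = 5.
gcd(245, 15) = 5, so the sample visits 15/5 = 3 distinct residues mod 15.
Start 228 is machine 3; the machines hit are 3, 8, 13.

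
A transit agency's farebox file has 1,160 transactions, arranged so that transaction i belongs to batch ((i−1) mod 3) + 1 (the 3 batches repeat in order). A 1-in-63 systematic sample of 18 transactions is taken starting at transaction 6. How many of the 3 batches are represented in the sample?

1

Consecutive selections differ by k = 63, so their batch numbers differ by 63 mod 3 = 0.
gcd(63, 3) = 3, so the sample visits 3/3 = 1 distinct residues mod 3.
Start 6 is batch 3; the batches hit are 3.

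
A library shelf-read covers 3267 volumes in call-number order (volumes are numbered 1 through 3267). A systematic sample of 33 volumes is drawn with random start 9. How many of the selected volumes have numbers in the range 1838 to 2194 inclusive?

k = 3267/33 = 99
First selection ≥ 1838: 9 + ⌈(1838−9)/99⌉·99 = 9 + 19×99 = 1890
Last selection ≤ 2194: 9 + ⌊(2194−9)/99⌋·99 = 9 + 22×99 = 2187
Count = 22 − 19 + 1 = 4

4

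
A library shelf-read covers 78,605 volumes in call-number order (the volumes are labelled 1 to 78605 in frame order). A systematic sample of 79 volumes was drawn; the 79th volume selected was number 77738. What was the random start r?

k = 78605/79 = 995
r = 77738 − (79−1)×995 = 77738 − 77610 = 128

128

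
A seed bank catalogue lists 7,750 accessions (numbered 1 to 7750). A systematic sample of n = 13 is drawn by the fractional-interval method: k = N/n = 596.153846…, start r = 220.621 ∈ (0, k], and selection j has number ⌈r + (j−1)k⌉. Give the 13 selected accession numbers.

221, 817, 1413, 2010, 2606, 3202, 3798, 4394, 4990, 5587, 6183, 6779, 7375

j=1: r + 0k = 220.621 → ⌈·⌉ = 221
j=2: r + 1k = 816.774846… → ⌈·⌉ = 817
j=3: r + 2k = 1412.928692… → ⌈·⌉ = 1413
j=4: r + 3k = 2009.082538… → ⌈·⌉ = 2010
j=5: r + 4k = 2605.236384… → ⌈·⌉ = 2606
j=6: r + 5k = 3201.390230… → ⌈·⌉ = 3202
j=7: r + 6k = 3797.544076… → ⌈·⌉ = 3798
j=8: r + 7k = 4393.697923… → ⌈·⌉ = 4394
j=9: r + 8k = 4989.851769… → ⌈·⌉ = 4990
j=10: r + 9k = 5586.005615… → ⌈·⌉ = 5587
j=11: r + 10k = 6182.159461… → ⌈·⌉ = 6183
j=12: r + 11k = 6778.313307… → ⌈·⌉ = 6779
j=13: r + 12k = 7374.467153… → ⌈·⌉ = 7375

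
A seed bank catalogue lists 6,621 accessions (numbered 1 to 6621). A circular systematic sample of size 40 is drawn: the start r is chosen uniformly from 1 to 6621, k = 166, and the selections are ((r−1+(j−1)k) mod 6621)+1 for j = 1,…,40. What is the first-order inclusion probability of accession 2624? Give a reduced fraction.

40/6621

For each position j, as r ranges over 1…6621 the j-th selection hits every accession exactly once, so accession 2624 is selected for exactly 40 of the 6621 starts.
Inclusion probability = 40/6621.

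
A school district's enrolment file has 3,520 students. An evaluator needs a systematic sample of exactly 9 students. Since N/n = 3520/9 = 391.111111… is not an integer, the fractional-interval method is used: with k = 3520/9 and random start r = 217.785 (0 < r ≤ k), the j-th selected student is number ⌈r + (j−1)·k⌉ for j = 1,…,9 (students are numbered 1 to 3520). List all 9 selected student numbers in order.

218, 609, 1001, 1392, 1783, 2174, 2565, 2956, 3347

j=1: r + 0k = 217.785 → ⌈·⌉ = 218
j=2: r + 1k = 608.896111… → ⌈·⌉ = 609
j=3: r + 2k = 1000.007222… → ⌈·⌉ = 1001
j=4: r + 3k = 1391.118333… → ⌈·⌉ = 1392
j=5: r + 4k = 1782.229444… → ⌈·⌉ = 1783
j=6: r + 5k = 2173.340555… → ⌈·⌉ = 2174
j=7: r + 6k = 2564.451666… → ⌈·⌉ = 2565
j=8: r + 7k = 2955.562777… → ⌈·⌉ = 2956
j=9: r + 8k = 3346.673888… → ⌈·⌉ = 3347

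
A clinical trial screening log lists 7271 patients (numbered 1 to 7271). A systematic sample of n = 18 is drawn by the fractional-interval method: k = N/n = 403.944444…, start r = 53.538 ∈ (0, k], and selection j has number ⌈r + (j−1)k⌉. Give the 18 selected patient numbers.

j=1: r + 0k = 53.538 → ⌈·⌉ = 54
j=2: r + 1k = 457.482444… → ⌈·⌉ = 458
j=3: r + 2k = 861.426888… → ⌈·⌉ = 862
j=4: r + 3k = 1265.371333… → ⌈·⌉ = 1266
j=5: r + 4k = 1669.315777… → ⌈·⌉ = 1670
j=6: r + 5k = 2073.260222… → ⌈·⌉ = 2074
j=7: r + 6k = 2477.204666… → ⌈·⌉ = 2478
j=8: r + 7k = 2881.149111… → ⌈·⌉ = 2882
j=9: r + 8k = 3285.093555… → ⌈·⌉ = 3286
j=10: r + 9k = 3689.038 → ⌈·⌉ = 3690
j=11: r + 10k = 4092.982444… → ⌈·⌉ = 4093
j=12: r + 11k = 4496.926888… → ⌈·⌉ = 4497
j=13: r + 12k = 4900.871333… → ⌈·⌉ = 4901
j=14: r + 13k = 5304.815777… → ⌈·⌉ = 5305
j=15: r + 14k = 5708.760222… → ⌈·⌉ = 5709
j=16: r + 15k = 6112.704666… → ⌈·⌉ = 6113
j=17: r + 16k = 6516.649111… → ⌈·⌉ = 6517
j=18: r + 17k = 6920.593555… → ⌈·⌉ = 6921

54, 458, 862, 1266, 1670, 2074, 2478, 2882, 3286, 3690, 4093, 4497, 4901, 5305, 5709, 6113, 6517, 6921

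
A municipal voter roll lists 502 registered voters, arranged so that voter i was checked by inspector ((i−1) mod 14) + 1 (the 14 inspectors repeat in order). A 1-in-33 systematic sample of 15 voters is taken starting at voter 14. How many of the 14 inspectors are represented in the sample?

Consecutive selections differ by k = 33, so their inspector numbers differ by 33 mod 14 = 5.
gcd(33, 14) = 1, so the sample visits 14/1 = 14 distinct residues mod 14.
Start 14 is inspector 14; the inspectors hit are 1, 2, 3, 4, 5, 6, 7, 8, 9, 10, 11, 12, 13, 14.

14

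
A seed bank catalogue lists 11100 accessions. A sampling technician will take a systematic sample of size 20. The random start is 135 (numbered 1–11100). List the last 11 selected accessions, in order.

k = N/n = 11100/20 = 555
10th selection = 135 + 9×555 = 5130
11th: 5130 + 555 = 5685
12th: 5685 + 555 = 6240
13th: 6240 + 555 = 6795
14th: 6795 + 555 = 7350
15th: 7350 + 555 = 7905
16th: 7905 + 555 = 8460
17th: 8460 + 555 = 9015
18th: 9015 + 555 = 9570
19th: 9570 + 555 = 10125
20th: 10125 + 555 = 10680

5130, 5685, 6240, 6795, 7350, 7905, 8460, 9015, 9570, 10125, 10680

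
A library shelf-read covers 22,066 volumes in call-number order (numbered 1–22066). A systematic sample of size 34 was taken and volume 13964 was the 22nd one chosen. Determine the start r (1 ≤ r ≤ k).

335

k = 22066/34 = 649
r = 13964 − (22−1)×649 = 13964 − 13629 = 335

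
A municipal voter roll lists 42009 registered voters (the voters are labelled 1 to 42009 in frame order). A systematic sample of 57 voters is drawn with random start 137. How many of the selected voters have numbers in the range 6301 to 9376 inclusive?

4

k = 42009/57 = 737
First selection ≥ 6301: 137 + ⌈(6301−137)/737⌉·737 = 137 + 9×737 = 6770
Last selection ≤ 9376: 137 + ⌊(9376−137)/737⌋·737 = 137 + 12×737 = 8981
Count = 12 − 9 + 1 = 4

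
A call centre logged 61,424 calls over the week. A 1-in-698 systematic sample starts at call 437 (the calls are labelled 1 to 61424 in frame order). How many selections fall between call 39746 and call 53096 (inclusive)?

k = 698
First selection ≥ 39746: 437 + ⌈(39746−437)/698⌉·698 = 437 + 57×698 = 40223
Last selection ≤ 53096: 437 + ⌊(53096−437)/698⌋·698 = 437 + 75×698 = 52787
Count = 75 − 57 + 1 = 19

19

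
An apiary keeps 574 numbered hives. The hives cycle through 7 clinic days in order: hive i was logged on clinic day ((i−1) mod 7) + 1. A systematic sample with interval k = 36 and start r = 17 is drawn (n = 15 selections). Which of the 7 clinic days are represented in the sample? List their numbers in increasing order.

Consecutive selections differ by k = 36, so their clinic day numbers differ by 36 mod 7 = 1.
gcd(36, 7) = 1, so the sample visits 7/1 = 7 distinct residues mod 7.
Start 17 is clinic day 3; the clinic days hit are 1, 2, 3, 4, 5, 6, 7.

1, 2, 3, 4, 5, 6, 7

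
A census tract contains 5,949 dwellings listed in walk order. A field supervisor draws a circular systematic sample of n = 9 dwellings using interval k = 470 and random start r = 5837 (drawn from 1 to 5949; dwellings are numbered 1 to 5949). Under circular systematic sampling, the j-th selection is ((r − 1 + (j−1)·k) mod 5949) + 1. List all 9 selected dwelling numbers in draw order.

5837, 358, 828, 1298, 1768, 2238, 2708, 3178, 3648

Selection 1: 5837
Selection 2: 5837 + 470 = 6307 → 6307 − 5949 = 358
Selection 3: 358 + 470 = 828
Selection 4: 828 + 470 = 1298
Selection 5: 1298 + 470 = 1768
Selection 6: 1768 + 470 = 2238
Selection 7: 2238 + 470 = 2708
Selection 8: 2708 + 470 = 3178
Selection 9: 3178 + 470 = 3648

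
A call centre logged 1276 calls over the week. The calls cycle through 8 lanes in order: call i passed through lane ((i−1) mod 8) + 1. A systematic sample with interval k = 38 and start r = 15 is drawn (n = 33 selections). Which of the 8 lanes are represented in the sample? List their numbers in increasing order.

1, 3, 5, 7

Consecutive selections differ by k = 38, so their lane numbers differ by 38 mod 8 = 6.
gcd(38, 8) = 2, so the sample visits 8/2 = 4 distinct residues mod 8.
Start 15 is lane 7; the lanes hit are 1, 3, 5, 7.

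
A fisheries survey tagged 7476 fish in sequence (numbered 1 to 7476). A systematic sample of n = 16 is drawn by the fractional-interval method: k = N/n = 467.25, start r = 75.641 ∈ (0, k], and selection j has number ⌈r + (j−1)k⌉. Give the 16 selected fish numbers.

j=1: r + 0k = 75.641 → ⌈·⌉ = 76
j=2: r + 1k = 542.891 → ⌈·⌉ = 543
j=3: r + 2k = 1010.141 → ⌈·⌉ = 1011
j=4: r + 3k = 1477.391 → ⌈·⌉ = 1478
j=5: r + 4k = 1944.641 → ⌈·⌉ = 1945
j=6: r + 5k = 2411.891 → ⌈·⌉ = 2412
j=7: r + 6k = 2879.141 → ⌈·⌉ = 2880
j=8: r + 7k = 3346.391 → ⌈·⌉ = 3347
j=9: r + 8k = 3813.641 → ⌈·⌉ = 3814
j=10: r + 9k = 4280.891 → ⌈·⌉ = 4281
j=11: r + 10k = 4748.141 → ⌈·⌉ = 4749
j=12: r + 11k = 5215.391 → ⌈·⌉ = 5216
j=13: r + 12k = 5682.641 → ⌈·⌉ = 5683
j=14: r + 13k = 6149.891 → ⌈·⌉ = 6150
j=15: r + 14k = 6617.141 → ⌈·⌉ = 6618
j=16: r + 15k = 7084.391 → ⌈·⌉ = 7085

76, 543, 1011, 1478, 1945, 2412, 2880, 3347, 3814, 4281, 4749, 5216, 5683, 6150, 6618, 7085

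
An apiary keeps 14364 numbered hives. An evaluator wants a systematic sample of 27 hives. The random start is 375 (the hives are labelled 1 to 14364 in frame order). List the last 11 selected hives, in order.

8887, 9419, 9951, 10483, 11015, 11547, 12079, 12611, 13143, 13675, 14207

k = N/n = 14364/27 = 532
17th selection = 375 + 16×532 = 8887
18th: 8887 + 532 = 9419
19th: 9419 + 532 = 9951
20th: 9951 + 532 = 10483
21st: 10483 + 532 = 11015
22nd: 11015 + 532 = 11547
23rd: 11547 + 532 = 12079
24th: 12079 + 532 = 12611
25th: 12611 + 532 = 13143
26th: 13143 + 532 = 13675
27th: 13675 + 532 = 14207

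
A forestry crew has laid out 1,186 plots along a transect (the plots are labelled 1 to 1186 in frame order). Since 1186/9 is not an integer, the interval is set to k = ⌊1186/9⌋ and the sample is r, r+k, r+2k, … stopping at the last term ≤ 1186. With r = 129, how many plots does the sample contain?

k = ⌊1186/9⌋ = 131
Achieved size = ⌊(1186 − 129)/131⌋ + 1 = ⌊1057/131⌋ + 1 = 8 + 1 = 9
(last selection: 129 + 8×131 = 1177 ≤ 1186; next would be 1308 > 1186)

9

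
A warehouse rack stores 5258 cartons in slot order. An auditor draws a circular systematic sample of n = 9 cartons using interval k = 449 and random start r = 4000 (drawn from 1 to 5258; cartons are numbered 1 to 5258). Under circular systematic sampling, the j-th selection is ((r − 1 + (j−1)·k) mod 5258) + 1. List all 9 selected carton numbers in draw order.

Selection 1: 4000
Selection 2: 4000 + 449 = 4449
Selection 3: 4449 + 449 = 4898
Selection 4: 4898 + 449 = 5347 → 5347 − 5258 = 89
Selection 5: 89 + 449 = 538
Selection 6: 538 + 449 = 987
Selection 7: 987 + 449 = 1436
Selection 8: 1436 + 449 = 1885
Selection 9: 1885 + 449 = 2334

4000, 4449, 4898, 89, 538, 987, 1436, 1885, 2334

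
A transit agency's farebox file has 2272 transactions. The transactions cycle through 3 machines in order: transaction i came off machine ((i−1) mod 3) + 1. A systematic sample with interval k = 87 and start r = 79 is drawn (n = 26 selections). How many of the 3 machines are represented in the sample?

1

Consecutive selections differ by k = 87, so their machine numbers differ by 87 mod 3 = 0.
gcd(87, 3) = 3, so the sample visits 3/3 = 1 distinct residues mod 3.
Start 79 is machine 1; the machines hit are 1.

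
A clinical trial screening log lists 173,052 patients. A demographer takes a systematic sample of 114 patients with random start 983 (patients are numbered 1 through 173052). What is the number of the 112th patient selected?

k = 173052/114 = 1518
112th selection = r + (112−1)·k = 983 + 111×1518 = 983 + 168498 = 169481

169481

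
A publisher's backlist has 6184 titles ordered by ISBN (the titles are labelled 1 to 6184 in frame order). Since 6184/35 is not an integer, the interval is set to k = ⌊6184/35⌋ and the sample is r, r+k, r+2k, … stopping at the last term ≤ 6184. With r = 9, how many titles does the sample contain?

36

k = ⌊6184/35⌋ = 176
Achieved size = ⌊(6184 − 9)/176⌋ + 1 = ⌊6175/176⌋ + 1 = 35 + 1 = 36
(last selection: 9 + 35×176 = 6169 ≤ 6184; next would be 6345 > 6184)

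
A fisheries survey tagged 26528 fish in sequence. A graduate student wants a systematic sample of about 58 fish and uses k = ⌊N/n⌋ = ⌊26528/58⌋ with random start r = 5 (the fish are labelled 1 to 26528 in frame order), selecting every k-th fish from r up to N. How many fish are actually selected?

59

k = ⌊26528/58⌋ = 457
Achieved size = ⌊(26528 − 5)/457⌋ + 1 = ⌊26523/457⌋ + 1 = 58 + 1 = 59
(last selection: 5 + 58×457 = 26511 ≤ 26528; next would be 26968 > 26528)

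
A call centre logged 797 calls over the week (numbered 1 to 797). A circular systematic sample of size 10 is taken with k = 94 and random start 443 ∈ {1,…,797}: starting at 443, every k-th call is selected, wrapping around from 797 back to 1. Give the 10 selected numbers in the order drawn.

Selection 1: 443
Selection 2: 443 + 94 = 537
Selection 3: 537 + 94 = 631
Selection 4: 631 + 94 = 725
Selection 5: 725 + 94 = 819 → 819 − 797 = 22
Selection 6: 22 + 94 = 116
Selection 7: 116 + 94 = 210
Selection 8: 210 + 94 = 304
Selection 9: 304 + 94 = 398
Selection 10: 398 + 94 = 492

443, 537, 631, 725, 22, 116, 210, 304, 398, 492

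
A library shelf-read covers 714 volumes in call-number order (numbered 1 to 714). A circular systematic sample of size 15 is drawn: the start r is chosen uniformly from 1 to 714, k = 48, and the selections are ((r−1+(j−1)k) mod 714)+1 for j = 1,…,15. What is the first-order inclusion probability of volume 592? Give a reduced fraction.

5/238

For each position j, as r ranges over 1…714 the j-th selection hits every volume exactly once, so volume 592 is selected for exactly 15 of the 714 starts.
Inclusion probability = 15/714 = 5/238.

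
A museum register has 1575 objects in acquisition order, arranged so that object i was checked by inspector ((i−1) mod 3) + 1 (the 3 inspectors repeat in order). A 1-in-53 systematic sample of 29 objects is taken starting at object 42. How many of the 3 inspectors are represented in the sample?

Consecutive selections differ by k = 53, so their inspector numbers differ by 53 mod 3 = 2.
gcd(53, 3) = 1, so the sample visits 3/1 = 3 distinct residues mod 3.
Start 42 is inspector 3; the inspectors hit are 1, 2, 3.

3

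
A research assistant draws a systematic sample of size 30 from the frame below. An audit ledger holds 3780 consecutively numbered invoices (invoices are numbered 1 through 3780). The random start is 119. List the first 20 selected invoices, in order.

119, 245, 371, 497, 623, 749, 875, 1001, 1127, 1253, 1379, 1505, 1631, 1757, 1883, 2009, 2135, 2261, 2387, 2513

k = N/n = 3780/30 = 126
invoice 1: 119
invoice 2: 119 + 126 = 245
invoice 3: 245 + 126 = 371
invoice 4: 371 + 126 = 497
invoice 5: 497 + 126 = 623
invoice 6: 623 + 126 = 749
invoice 7: 749 + 126 = 875
invoice 8: 875 + 126 = 1001
invoice 9: 1001 + 126 = 1127
invoice 10: 1127 + 126 = 1253
invoice 11: 1253 + 126 = 1379
invoice 12: 1379 + 126 = 1505
invoice 13: 1505 + 126 = 1631
invoice 14: 1631 + 126 = 1757
invoice 15: 1757 + 126 = 1883
invoice 16: 1883 + 126 = 2009
invoice 17: 2009 + 126 = 2135
invoice 18: 2135 + 126 = 2261
invoice 19: 2261 + 126 = 2387
invoice 20: 2387 + 126 = 2513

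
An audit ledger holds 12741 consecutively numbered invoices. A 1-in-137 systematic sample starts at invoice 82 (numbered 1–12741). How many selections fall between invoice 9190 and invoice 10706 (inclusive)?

11

k = 137
First selection ≥ 9190: 82 + ⌈(9190−82)/137⌉·137 = 82 + 67×137 = 9261
Last selection ≤ 10706: 82 + ⌊(10706−82)/137⌋·137 = 82 + 77×137 = 10631
Count = 77 − 67 + 1 = 11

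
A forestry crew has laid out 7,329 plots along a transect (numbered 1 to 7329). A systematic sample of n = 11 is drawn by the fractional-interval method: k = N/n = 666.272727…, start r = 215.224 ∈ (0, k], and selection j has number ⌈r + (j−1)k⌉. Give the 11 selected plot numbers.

216, 882, 1548, 2215, 2881, 3547, 4213, 4880, 5546, 6212, 6878

j=1: r + 0k = 215.224 → ⌈·⌉ = 216
j=2: r + 1k = 881.496727… → ⌈·⌉ = 882
j=3: r + 2k = 1547.769454… → ⌈·⌉ = 1548
j=4: r + 3k = 2214.042181… → ⌈·⌉ = 2215
j=5: r + 4k = 2880.314909… → ⌈·⌉ = 2881
j=6: r + 5k = 3546.587636… → ⌈·⌉ = 3547
j=7: r + 6k = 4212.860363… → ⌈·⌉ = 4213
j=8: r + 7k = 4879.133090… → ⌈·⌉ = 4880
j=9: r + 8k = 5545.405818… → ⌈·⌉ = 5546
j=10: r + 9k = 6211.678545… → ⌈·⌉ = 6212
j=11: r + 10k = 6877.951272… → ⌈·⌉ = 6878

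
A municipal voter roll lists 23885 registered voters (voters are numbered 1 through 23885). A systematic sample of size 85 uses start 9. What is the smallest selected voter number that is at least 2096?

2257

k = 23885/85 = 281
Steps past start: ⌈(2096 − 9)/281⌉ = ⌈2087/281⌉ = 8
Selected voter: 9 + 8×281 = 2257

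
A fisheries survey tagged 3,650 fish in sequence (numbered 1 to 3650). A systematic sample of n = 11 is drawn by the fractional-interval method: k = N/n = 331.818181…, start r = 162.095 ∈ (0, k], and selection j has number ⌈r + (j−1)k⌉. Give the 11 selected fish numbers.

163, 494, 826, 1158, 1490, 1822, 2154, 2485, 2817, 3149, 3481

j=1: r + 0k = 162.095 → ⌈·⌉ = 163
j=2: r + 1k = 493.913181… → ⌈·⌉ = 494
j=3: r + 2k = 825.731363… → ⌈·⌉ = 826
j=4: r + 3k = 1157.549545… → ⌈·⌉ = 1158
j=5: r + 4k = 1489.367727… → ⌈·⌉ = 1490
j=6: r + 5k = 1821.185909… → ⌈·⌉ = 1822
j=7: r + 6k = 2153.004090… → ⌈·⌉ = 2154
j=8: r + 7k = 2484.822272… → ⌈·⌉ = 2485
j=9: r + 8k = 2816.640454… → ⌈·⌉ = 2817
j=10: r + 9k = 3148.458636… → ⌈·⌉ = 3149
j=11: r + 10k = 3480.276818… → ⌈·⌉ = 3481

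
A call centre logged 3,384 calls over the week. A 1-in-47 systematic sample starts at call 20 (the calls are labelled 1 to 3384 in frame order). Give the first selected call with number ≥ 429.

443

k = 47
Steps past start: ⌈(429 − 20)/47⌉ = ⌈409/47⌉ = 9
Selected call: 20 + 9×47 = 443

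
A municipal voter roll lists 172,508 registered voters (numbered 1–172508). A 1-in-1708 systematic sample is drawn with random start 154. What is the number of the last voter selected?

170954

k = 1708
101st selection = r + (101−1)·k = 154 + 100×1708 = 154 + 170800 = 170954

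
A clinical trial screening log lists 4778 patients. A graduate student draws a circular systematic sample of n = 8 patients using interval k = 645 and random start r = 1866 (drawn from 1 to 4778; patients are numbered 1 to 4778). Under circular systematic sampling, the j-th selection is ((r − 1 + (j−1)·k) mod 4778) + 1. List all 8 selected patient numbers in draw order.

1866, 2511, 3156, 3801, 4446, 313, 958, 1603

Selection 1: 1866
Selection 2: 1866 + 645 = 2511
Selection 3: 2511 + 645 = 3156
Selection 4: 3156 + 645 = 3801
Selection 5: 3801 + 645 = 4446
Selection 6: 4446 + 645 = 5091 → 5091 − 4778 = 313
Selection 7: 313 + 645 = 958
Selection 8: 958 + 645 = 1603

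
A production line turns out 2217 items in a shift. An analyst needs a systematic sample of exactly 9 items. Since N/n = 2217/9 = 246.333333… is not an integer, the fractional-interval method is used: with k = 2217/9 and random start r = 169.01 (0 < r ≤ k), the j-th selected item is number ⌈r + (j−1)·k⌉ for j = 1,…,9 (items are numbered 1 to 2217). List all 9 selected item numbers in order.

170, 416, 662, 909, 1155, 1401, 1648, 1894, 2140

j=1: r + 0k = 169.01 → ⌈·⌉ = 170
j=2: r + 1k = 415.343333… → ⌈·⌉ = 416
j=3: r + 2k = 661.676666… → ⌈·⌉ = 662
j=4: r + 3k = 908.01 → ⌈·⌉ = 909
j=5: r + 4k = 1154.343333… → ⌈·⌉ = 1155
j=6: r + 5k = 1400.676666… → ⌈·⌉ = 1401
j=7: r + 6k = 1647.01 → ⌈·⌉ = 1648
j=8: r + 7k = 1893.343333… → ⌈·⌉ = 1894
j=9: r + 8k = 2139.676666… → ⌈·⌉ = 2140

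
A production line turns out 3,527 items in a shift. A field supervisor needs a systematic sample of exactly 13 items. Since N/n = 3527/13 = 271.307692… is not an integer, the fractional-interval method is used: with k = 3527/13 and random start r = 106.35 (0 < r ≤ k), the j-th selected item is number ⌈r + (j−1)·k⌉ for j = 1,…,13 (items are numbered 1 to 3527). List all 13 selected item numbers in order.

107, 378, 649, 921, 1192, 1463, 1735, 2006, 2277, 2549, 2820, 3091, 3363

j=1: r + 0k = 106.35 → ⌈·⌉ = 107
j=2: r + 1k = 377.657692… → ⌈·⌉ = 378
j=3: r + 2k = 648.965384… → ⌈·⌉ = 649
j=4: r + 3k = 920.273076… → ⌈·⌉ = 921
j=5: r + 4k = 1191.580769… → ⌈·⌉ = 1192
j=6: r + 5k = 1462.888461… → ⌈·⌉ = 1463
j=7: r + 6k = 1734.196153… → ⌈·⌉ = 1735
j=8: r + 7k = 2005.503846… → ⌈·⌉ = 2006
j=9: r + 8k = 2276.811538… → ⌈·⌉ = 2277
j=10: r + 9k = 2548.119230… → ⌈·⌉ = 2549
j=11: r + 10k = 2819.426923… → ⌈·⌉ = 2820
j=12: r + 11k = 3090.734615… → ⌈·⌉ = 3091
j=13: r + 12k = 3362.042307… → ⌈·⌉ = 3363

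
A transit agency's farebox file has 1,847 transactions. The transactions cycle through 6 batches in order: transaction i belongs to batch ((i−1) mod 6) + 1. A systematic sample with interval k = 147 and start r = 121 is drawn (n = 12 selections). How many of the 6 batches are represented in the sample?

2

Consecutive selections differ by k = 147, so their batch numbers differ by 147 mod 6 = 3.
gcd(147, 6) = 3, so the sample visits 6/3 = 2 distinct residues mod 6.
Start 121 is batch 1; the batches hit are 1, 4.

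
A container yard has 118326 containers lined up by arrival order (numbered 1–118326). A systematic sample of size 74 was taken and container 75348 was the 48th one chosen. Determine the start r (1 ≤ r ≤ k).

195

k = 118326/74 = 1599
r = 75348 − (48−1)×1599 = 75348 − 75153 = 195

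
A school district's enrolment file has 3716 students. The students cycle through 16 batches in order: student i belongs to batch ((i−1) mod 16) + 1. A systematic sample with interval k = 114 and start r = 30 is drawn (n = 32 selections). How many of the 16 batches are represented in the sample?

Consecutive selections differ by k = 114, so their batch numbers differ by 114 mod 16 = 2.
gcd(114, 16) = 2, so the sample visits 16/2 = 8 distinct residues mod 16.
Start 30 is batch 14; the batches hit are 2, 4, 6, 8, 10, 12, 14, 16.

8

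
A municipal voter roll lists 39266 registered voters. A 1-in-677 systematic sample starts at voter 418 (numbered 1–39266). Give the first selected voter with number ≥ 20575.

20728

k = 677
Steps past start: ⌈(20575 − 418)/677⌉ = ⌈20157/677⌉ = 30
Selected voter: 418 + 30×677 = 20728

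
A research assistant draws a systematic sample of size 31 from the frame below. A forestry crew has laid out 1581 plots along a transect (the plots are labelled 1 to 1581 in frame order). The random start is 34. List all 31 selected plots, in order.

34, 85, 136, 187, 238, 289, 340, 391, 442, 493, 544, 595, 646, 697, 748, 799, 850, 901, 952, 1003, 1054, 1105, 1156, 1207, 1258, 1309, 1360, 1411, 1462, 1513, 1564

k = N/n = 1581/31 = 51
plot 1: 34
plot 2: 34 + 51 = 85
plot 3: 85 + 51 = 136
plot 4: 136 + 51 = 187
plot 5: 187 + 51 = 238
plot 6: 238 + 51 = 289
plot 7: 289 + 51 = 340
plot 8: 340 + 51 = 391
plot 9: 391 + 51 = 442
plot 10: 442 + 51 = 493
plot 11: 493 + 51 = 544
plot 12: 544 + 51 = 595
plot 13: 595 + 51 = 646
plot 14: 646 + 51 = 697
plot 15: 697 + 51 = 748
plot 16: 748 + 51 = 799
plot 17: 799 + 51 = 850
plot 18: 850 + 51 = 901
plot 19: 901 + 51 = 952
plot 20: 952 + 51 = 1003
plot 21: 1003 + 51 = 1054
plot 22: 1054 + 51 = 1105
plot 23: 1105 + 51 = 1156
plot 24: 1156 + 51 = 1207
plot 25: 1207 + 51 = 1258
plot 26: 1258 + 51 = 1309
plot 27: 1309 + 51 = 1360
plot 28: 1360 + 51 = 1411
plot 29: 1411 + 51 = 1462
plot 30: 1462 + 51 = 1513
plot 31: 1513 + 51 = 1564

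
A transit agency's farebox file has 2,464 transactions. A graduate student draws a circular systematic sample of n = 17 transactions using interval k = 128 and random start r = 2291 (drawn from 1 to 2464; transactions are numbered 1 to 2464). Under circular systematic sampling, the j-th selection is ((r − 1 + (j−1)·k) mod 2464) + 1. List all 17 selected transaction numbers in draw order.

2291, 2419, 83, 211, 339, 467, 595, 723, 851, 979, 1107, 1235, 1363, 1491, 1619, 1747, 1875

Selection 1: 2291
Selection 2: 2291 + 128 = 2419
Selection 3: 2419 + 128 = 2547 → 2547 − 2464 = 83
Selection 4: 83 + 128 = 211
Selection 5: 211 + 128 = 339
Selection 6: 339 + 128 = 467
Selection 7: 467 + 128 = 595
Selection 8: 595 + 128 = 723
Selection 9: 723 + 128 = 851
Selection 10: 851 + 128 = 979
Selection 11: 979 + 128 = 1107
Selection 12: 1107 + 128 = 1235
Selection 13: 1235 + 128 = 1363
Selection 14: 1363 + 128 = 1491
Selection 15: 1491 + 128 = 1619
Selection 16: 1619 + 128 = 1747
Selection 17: 1747 + 128 = 1875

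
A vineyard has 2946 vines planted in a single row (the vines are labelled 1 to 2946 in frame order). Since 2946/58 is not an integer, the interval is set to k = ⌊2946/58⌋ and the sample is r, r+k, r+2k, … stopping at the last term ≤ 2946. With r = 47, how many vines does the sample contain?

k = ⌊2946/58⌋ = 50
Achieved size = ⌊(2946 − 47)/50⌋ + 1 = ⌊2899/50⌋ + 1 = 57 + 1 = 58
(last selection: 47 + 57×50 = 2897 ≤ 2946; next would be 2947 > 2946)

58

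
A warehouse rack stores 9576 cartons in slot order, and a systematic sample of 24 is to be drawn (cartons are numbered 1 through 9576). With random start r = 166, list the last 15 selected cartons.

k = N/n = 9576/24 = 399
10th selection = 166 + 9×399 = 3757
11th: 3757 + 399 = 4156
12th: 4156 + 399 = 4555
13th: 4555 + 399 = 4954
14th: 4954 + 399 = 5353
15th: 5353 + 399 = 5752
16th: 5752 + 399 = 6151
17th: 6151 + 399 = 6550
18th: 6550 + 399 = 6949
19th: 6949 + 399 = 7348
20th: 7348 + 399 = 7747
21st: 7747 + 399 = 8146
22nd: 8146 + 399 = 8545
23rd: 8545 + 399 = 8944
24th: 8944 + 399 = 9343

3757, 4156, 4555, 4954, 5353, 5752, 6151, 6550, 6949, 7348, 7747, 8146, 8545, 8944, 9343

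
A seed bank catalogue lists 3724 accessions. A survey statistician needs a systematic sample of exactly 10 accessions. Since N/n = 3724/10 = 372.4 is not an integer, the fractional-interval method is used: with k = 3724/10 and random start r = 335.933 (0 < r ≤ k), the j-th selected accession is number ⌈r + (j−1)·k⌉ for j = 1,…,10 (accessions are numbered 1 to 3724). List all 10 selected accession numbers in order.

j=1: r + 0k = 335.933 → ⌈·⌉ = 336
j=2: r + 1k = 708.333 → ⌈·⌉ = 709
j=3: r + 2k = 1080.733 → ⌈·⌉ = 1081
j=4: r + 3k = 1453.133 → ⌈·⌉ = 1454
j=5: r + 4k = 1825.533 → ⌈·⌉ = 1826
j=6: r + 5k = 2197.933 → ⌈·⌉ = 2198
j=7: r + 6k = 2570.333 → ⌈·⌉ = 2571
j=8: r + 7k = 2942.733 → ⌈·⌉ = 2943
j=9: r + 8k = 3315.133 → ⌈·⌉ = 3316
j=10: r + 9k = 3687.533 → ⌈·⌉ = 3688

336, 709, 1081, 1454, 1826, 2198, 2571, 2943, 3316, 3688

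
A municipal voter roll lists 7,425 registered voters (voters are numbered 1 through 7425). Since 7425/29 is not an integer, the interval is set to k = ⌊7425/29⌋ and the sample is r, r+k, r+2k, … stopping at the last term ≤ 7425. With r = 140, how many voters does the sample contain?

k = ⌊7425/29⌋ = 256
Achieved size = ⌊(7425 − 140)/256⌋ + 1 = ⌊7285/256⌋ + 1 = 28 + 1 = 29
(last selection: 140 + 28×256 = 7308 ≤ 7425; next would be 7564 > 7425)

29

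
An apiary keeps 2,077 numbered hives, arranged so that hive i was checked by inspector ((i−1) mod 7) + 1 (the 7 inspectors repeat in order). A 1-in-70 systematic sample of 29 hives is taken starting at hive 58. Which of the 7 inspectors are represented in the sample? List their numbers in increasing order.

2

Consecutive selections differ by k = 70, so their inspector numbers differ by 70 mod 7 = 0.
gcd(70, 7) = 7, so the sample visits 7/7 = 1 distinct residues mod 7.
Start 58 is inspector 2; the inspectors hit are 2.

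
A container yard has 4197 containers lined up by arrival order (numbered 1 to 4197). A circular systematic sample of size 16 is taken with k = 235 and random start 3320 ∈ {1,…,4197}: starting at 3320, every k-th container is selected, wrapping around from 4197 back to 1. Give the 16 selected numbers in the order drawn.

Selection 1: 3320
Selection 2: 3320 + 235 = 3555
Selection 3: 3555 + 235 = 3790
Selection 4: 3790 + 235 = 4025
Selection 5: 4025 + 235 = 4260 → 4260 − 4197 = 63
Selection 6: 63 + 235 = 298
Selection 7: 298 + 235 = 533
Selection 8: 533 + 235 = 768
Selection 9: 768 + 235 = 1003
Selection 10: 1003 + 235 = 1238
Selection 11: 1238 + 235 = 1473
Selection 12: 1473 + 235 = 1708
Selection 13: 1708 + 235 = 1943
Selection 14: 1943 + 235 = 2178
Selection 15: 2178 + 235 = 2413
Selection 16: 2413 + 235 = 2648

3320, 3555, 3790, 4025, 63, 298, 533, 768, 1003, 1238, 1473, 1708, 1943, 2178, 2413, 2648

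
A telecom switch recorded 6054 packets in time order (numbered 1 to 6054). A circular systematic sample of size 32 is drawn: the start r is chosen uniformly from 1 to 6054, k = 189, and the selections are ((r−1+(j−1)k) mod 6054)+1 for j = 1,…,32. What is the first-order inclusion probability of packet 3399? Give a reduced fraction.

16/3027

For each position j, as r ranges over 1…6054 the j-th selection hits every packet exactly once, so packet 3399 is selected for exactly 32 of the 6054 starts.
Inclusion probability = 32/6054 = 16/3027.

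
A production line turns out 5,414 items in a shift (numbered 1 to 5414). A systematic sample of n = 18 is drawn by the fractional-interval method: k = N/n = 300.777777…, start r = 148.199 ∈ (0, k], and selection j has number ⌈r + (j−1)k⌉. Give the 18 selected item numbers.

149, 449, 750, 1051, 1352, 1653, 1953, 2254, 2555, 2856, 3156, 3457, 3758, 4059, 4360, 4660, 4961, 5262

j=1: r + 0k = 148.199 → ⌈·⌉ = 149
j=2: r + 1k = 448.976777… → ⌈·⌉ = 449
j=3: r + 2k = 749.754555… → ⌈·⌉ = 750
j=4: r + 3k = 1050.532333… → ⌈·⌉ = 1051
j=5: r + 4k = 1351.310111… → ⌈·⌉ = 1352
j=6: r + 5k = 1652.087888… → ⌈·⌉ = 1653
j=7: r + 6k = 1952.865666… → ⌈·⌉ = 1953
j=8: r + 7k = 2253.643444… → ⌈·⌉ = 2254
j=9: r + 8k = 2554.421222… → ⌈·⌉ = 2555
j=10: r + 9k = 2855.199 → ⌈·⌉ = 2856
j=11: r + 10k = 3155.976777… → ⌈·⌉ = 3156
j=12: r + 11k = 3456.754555… → ⌈·⌉ = 3457
j=13: r + 12k = 3757.532333… → ⌈·⌉ = 3758
j=14: r + 13k = 4058.310111… → ⌈·⌉ = 4059
j=15: r + 14k = 4359.087888… → ⌈·⌉ = 4360
j=16: r + 15k = 4659.865666… → ⌈·⌉ = 4660
j=17: r + 16k = 4960.643444… → ⌈·⌉ = 4961
j=18: r + 17k = 5261.421222… → ⌈·⌉ = 5262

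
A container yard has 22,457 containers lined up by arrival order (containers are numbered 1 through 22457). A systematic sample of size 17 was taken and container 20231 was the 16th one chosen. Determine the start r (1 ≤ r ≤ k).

k = 22457/17 = 1321
r = 20231 − (16−1)×1321 = 20231 − 19815 = 416

416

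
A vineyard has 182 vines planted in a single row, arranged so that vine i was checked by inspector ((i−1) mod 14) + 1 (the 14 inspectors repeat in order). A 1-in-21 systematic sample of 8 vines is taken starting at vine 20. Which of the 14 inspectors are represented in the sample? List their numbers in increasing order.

6, 13

Consecutive selections differ by k = 21, so their inspector numbers differ by 21 mod 14 = 7.
gcd(21, 14) = 7, so the sample visits 14/7 = 2 distinct residues mod 14.
Start 20 is inspector 6; the inspectors hit are 6, 13.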